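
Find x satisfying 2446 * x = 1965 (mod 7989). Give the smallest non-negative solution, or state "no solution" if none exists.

7170

First find gcd(2446, 7989):
7989 = 3×2446 + 651
2446 = 3×651 + 493
651 = 1×493 + 158
493 = 3×158 + 19
158 = 8×19 + 6
19 = 3×6 + 1
6 = 6×1 + 0
gcd = 1, so a unique solution mod 7989 exists.
Back-substitute for the Bézout coefficients:
1 = 19 − 3·6
1 = −3·158 + 25·19
1 = 25·493 − 78·158
1 = −78·651 + 103·493
1 = 103·2446 − 387·651
1 = −387·7989 + 1264·2446
So 2446·(1264) ≡ 1 (mod 7989), giving 2446⁻¹ ≡ 1264.
x ≡ 2446⁻¹·1965 ≡ 1264·1965 ≡ 7170 (mod 7989).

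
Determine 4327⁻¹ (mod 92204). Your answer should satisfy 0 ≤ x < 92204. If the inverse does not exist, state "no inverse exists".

88411

Apply the Euclidean algorithm to 92204 and 4327:
92204 = 21·4327 + 1337
4327 = 3·1337 + 316
1337 = 4·316 + 73
316 = 4·73 + 24
73 = 3·24 + 1
24 = 24·1 + 0
gcd = 1, so the inverse exists. Back-substitute:
1 = 73 − 3·24
1 = −3·316 + 13·73
1 = 13·1337 − 55·316
1 = −55·4327 + 178·1337
1 = 178·92204 − 3793·4327
So 4327·(-3793) ≡ 1 (mod 92204), and -3793 ≡ 88411 (mod 92204).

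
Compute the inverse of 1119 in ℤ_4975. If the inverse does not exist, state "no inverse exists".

329

gcd(4975, 1119) by repeated division:
4975 = 4·1119 + 499
1119 = 2·499 + 121
499 = 4·121 + 15
121 = 8·15 + 1
15 = 15·1 + 0
The gcd is 1. Working backward:
1 = 121 − 8·15
1 = −8·499 + 33·121
1 = 33·1119 − 74·499
1 = −74·4975 + 329·1119
So 1119·329 ≡ 1 (mod 4975).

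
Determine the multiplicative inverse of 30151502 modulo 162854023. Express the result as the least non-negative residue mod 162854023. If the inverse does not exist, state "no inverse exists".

14169382

Run Euclid on (162854023, 30151502):
162854023 = 5×30151502 + 12096513
30151502 = 2×12096513 + 5958476
12096513 = 2×5958476 + 179561
5958476 = 33×179561 + 32963
179561 = 5×32963 + 14746
32963 = 2×14746 + 3471
14746 = 4×3471 + 862
3471 = 4×862 + 23
862 = 37×23 + 11
23 = 2×11 + 1
11 = 11×1 + 0
The gcd is 1. Working backward:
1 = 23 − 2·11
1 = −2·862 + 75·23
1 = 75·3471 − 302·862
1 = −302·14746 + 1283·3471
1 = 1283·32963 − 2868·14746
1 = −2868·179561 + 15623·32963
1 = 15623·5958476 − 518427·179561
1 = −518427·12096513 + 1052477·5958476
1 = 1052477·30151502 − 2623381·12096513
1 = −2623381·162854023 + 14169382·30151502
So 30151502·14169382 ≡ 1 (mod 162854023).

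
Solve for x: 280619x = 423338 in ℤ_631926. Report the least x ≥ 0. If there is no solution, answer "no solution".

514894

First find gcd(280619, 631926):
631926 = 2*280619 + 70688
280619 = 3*70688 + 68555
70688 = 1*68555 + 2133
68555 = 32*2133 + 299
2133 = 7*299 + 40
299 = 7*40 + 19
40 = 2*19 + 2
19 = 9*2 + 1
2 = 2*1 + 0
gcd = 1, so a unique solution mod 631926 exists.
Back-substitute for the Bézout coefficients:
1 = 19 − 9·2
1 = −9·40 + 19·19
1 = 19·299 − 142·40
1 = −142·2133 + 1013·299
1 = 1013·68555 − 32558·2133
1 = −32558·70688 + 33571·68555
1 = 33571·280619 − 133271·70688
1 = −133271·631926 + 300113·280619
So 280619·(300113) ≡ 1 (mod 631926), giving 280619⁻¹ ≡ 300113.
x ≡ 280619⁻¹·423338 ≡ 300113·423338 ≡ 514894 (mod 631926).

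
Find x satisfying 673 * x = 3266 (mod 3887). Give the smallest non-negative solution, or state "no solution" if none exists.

First find gcd(673, 3887):
3887 = 5×673 + 522
673 = 1×522 + 151
522 = 3×151 + 69
151 = 2×69 + 13
69 = 5×13 + 4
13 = 3×4 + 1
4 = 4×1 + 0
gcd = 1, so a unique solution mod 3887 exists.
Back-substitute for the Bézout coefficients:
1 = 13 − 3·4
1 = −3·69 + 16·13
1 = 16·151 − 35·69
1 = −35·522 + 121·151
1 = 121·673 − 156·522
1 = −156·3887 + 901·673
So 673·(901) ≡ 1 (mod 3887), giving 673⁻¹ ≡ 901.
x ≡ 673⁻¹·3266 ≡ 901·3266 ≡ 207 (mod 3887).

207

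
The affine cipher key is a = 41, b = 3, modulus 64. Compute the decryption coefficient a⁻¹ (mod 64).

Run Euclid on (64, 41):
64 = 1×41 + 23
41 = 1×23 + 18
23 = 1×18 + 5
18 = 3×5 + 3
5 = 1×3 + 2
3 = 1×2 + 1
2 = 2×1 + 0
Since gcd(41, 64) = 1, back-substitute to write 1 as a combination:
1 = 3 − 2
1 = −5 + 2·3
1 = 2·18 − 7·5
1 = −7·23 + 9·18
1 = 9·41 − 16·23
1 = −16·64 + 25·41
So 41·25 ≡ 1 (mod 64).

25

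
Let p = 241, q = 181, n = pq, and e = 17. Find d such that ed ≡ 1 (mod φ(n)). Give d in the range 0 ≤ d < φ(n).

φ(n) = (p−1)(q−1) = 240·180 = 43200.
Need d with 17·d ≡ 1 (mod 43200). Apply the extended Euclidean algorithm:
43200 = 2541*17 + 3
17 = 5*3 + 2
3 = 1*2 + 1
2 = 2*1 + 0
Back-substitute:
1 = 3 − 2
1 = −17 + 6·3
1 = 6·43200 − 15247·17
So 17·(-15247) ≡ 1 (mod 43200), hence d ≡ -15247 ≡ 27953 (mod 43200).

27953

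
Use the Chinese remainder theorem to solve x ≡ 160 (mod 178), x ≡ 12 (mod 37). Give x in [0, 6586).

160

Write x = 160 + 178·k. Then 178·k ≡ 12 − 160 ≡ 0 (mod 37).
Need 178⁻¹ mod 37. Extended Euclid on (37, 30):
37 = 1·30 + 7
30 = 4·7 + 2
7 = 3·2 + 1
2 = 2·1 + 0
Back-substitute:
1 = 7 − 3·2
1 = −3·30 + 13·7
1 = 13·37 − 16·30
178⁻¹ ≡ 21 (mod 37), so k ≡ 21·0 ≡ 0 (mod 37).
x = 160 + 178·0 = 160.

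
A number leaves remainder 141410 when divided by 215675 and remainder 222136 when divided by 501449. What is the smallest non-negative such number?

27492665010

Write x = 141410 + 215675·k. Then 215675·k ≡ 222136 − 141410 ≡ 80726 (mod 501449).
Need 215675⁻¹ mod 501449. Extended Euclid on (501449, 215675):
501449 = 2·215675 + 70099
215675 = 3·70099 + 5378
70099 = 13·5378 + 185
5378 = 29·185 + 13
185 = 14·13 + 3
13 = 4·3 + 1
3 = 3·1 + 0
Back-substitute:
1 = 13 − 4·3
1 = −4·185 + 57·13
1 = 57·5378 − 1657·185
1 = −1657·70099 + 21598·5378
1 = 21598·215675 − 66451·70099
1 = −66451·501449 + 154500·215675
215675⁻¹ ≡ 154500 (mod 501449), so k ≡ 154500·80726 ≡ 127472 (mod 501449).
x = 141410 + 215675·127472 = 27492665010.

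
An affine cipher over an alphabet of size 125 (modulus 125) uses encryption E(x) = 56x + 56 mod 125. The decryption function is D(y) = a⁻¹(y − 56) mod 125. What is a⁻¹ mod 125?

96

Apply the Euclidean algorithm to 125 and 56:
125 = 2×56 + 13
56 = 4×13 + 4
13 = 3×4 + 1
4 = 4×1 + 0
gcd = 1, so the inverse exists. Back-substitute:
1 = 13 − 3·4
1 = −3·56 + 13·13
1 = 13·125 − 29·56
So 56·(-29) ≡ 1 (mod 125), and -29 ≡ 96 (mod 125).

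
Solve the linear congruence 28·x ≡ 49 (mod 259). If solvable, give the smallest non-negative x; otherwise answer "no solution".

11

First find gcd(28, 259):
259 = 9*28 + 7
28 = 4*7 + 0
gcd = 7 and 7 | 49, so solutions exist. Divide through by 7: 4x ≡ 7 (mod 37).
Now find 4⁻¹ mod 37:
37 = 9·4 + 1
4 = 4·1 + 0
Back-substitute:
1 = 37 − 9·4
So 4·(-9) ≡ 1 (mod 37), i.e. 4⁻¹ ≡ 28.
Then x ≡ 28·7 ≡ 11 (mod 37); the smallest non-negative solution is x = 11.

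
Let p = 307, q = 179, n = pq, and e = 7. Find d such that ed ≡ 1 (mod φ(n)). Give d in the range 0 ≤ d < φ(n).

φ(n) = (p−1)(q−1) = 306·178 = 54468.
Need d with 7·d ≡ 1 (mod 54468). Apply the extended Euclidean algorithm:
54468 = 7781·7 + 1
7 = 7·1 + 0
Back-substitute:
1 = 54468 − 7781·7
So 7·(-7781) ≡ 1 (mod 54468), hence d ≡ -7781 ≡ 46687 (mod 54468).

46687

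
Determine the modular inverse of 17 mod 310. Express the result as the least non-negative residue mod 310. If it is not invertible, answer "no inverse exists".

Apply the Euclidean algorithm to 310 and 17:
310 = 18×17 + 4
17 = 4×4 + 1
4 = 4×1 + 0
gcd = 1, so the inverse exists. Back-substitute:
1 = 17 − 4·4
1 = −4·310 + 73·17
So 17·73 ≡ 1 (mod 310).

73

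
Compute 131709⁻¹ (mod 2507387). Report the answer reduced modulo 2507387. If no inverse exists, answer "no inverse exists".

gcd(2507387, 131709) by repeated division:
2507387 = 19*131709 + 4916
131709 = 26*4916 + 3893
4916 = 1*3893 + 1023
3893 = 3*1023 + 824
1023 = 1*824 + 199
824 = 4*199 + 28
199 = 7*28 + 3
28 = 9*3 + 1
3 = 3*1 + 0
The gcd is 1. Working backward:
1 = 28 − 9·3
1 = −9·199 + 64·28
1 = 64·824 − 265·199
1 = −265·1023 + 329·824
1 = 329·3893 − 1252·1023
1 = −1252·4916 + 1581·3893
1 = 1581·131709 − 42358·4916
1 = −42358·2507387 + 806383·131709
So 131709·806383 ≡ 1 (mod 2507387).

806383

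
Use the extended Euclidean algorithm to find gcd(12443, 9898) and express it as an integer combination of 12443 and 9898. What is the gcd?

1

Apply Euclid's algorithm to 12443 and 9898:
12443 = 1·9898 + 2545
9898 = 3·2545 + 2263
2545 = 1·2263 + 282
2263 = 8·282 + 7
282 = 40·7 + 2
7 = 3·2 + 1
2 = 2·1 + 0
gcd(12443, 9898) = 1.
Working backward:
1 = 7 − 3·2
1 = −3·282 + 121·7
1 = 121·2263 − 971·282
1 = −971·2545 + 1092·2263
1 = 1092·9898 − 4247·2545
1 = −4247·12443 + 5339·9898
So 1 = (-4247)·12443 + (5339)·9898.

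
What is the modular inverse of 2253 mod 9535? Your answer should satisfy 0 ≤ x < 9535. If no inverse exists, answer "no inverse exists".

Extended Euclidean algorithm:
9535 = 4×2253 + 523
2253 = 4×523 + 161
523 = 3×161 + 40
161 = 4×40 + 1
40 = 40×1 + 0
Since gcd(2253, 9535) = 1, back-substitute to write 1 as a combination:
1 = 161 − 4·40
1 = −4·523 + 13·161
1 = 13·2253 − 56·523
1 = −56·9535 + 237·2253
So 2253·237 ≡ 1 (mod 9535).

237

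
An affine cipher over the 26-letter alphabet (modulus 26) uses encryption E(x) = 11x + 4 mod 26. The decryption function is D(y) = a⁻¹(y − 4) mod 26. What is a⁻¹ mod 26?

Extended Euclidean algorithm:
26 = 2×11 + 4
11 = 2×4 + 3
4 = 1×3 + 1
3 = 3×1 + 0
gcd = 1, so the inverse exists. Back-substitute:
1 = 4 − 3
1 = −11 + 3·4
1 = 3·26 − 7·11
So 11·(-7) ≡ 1 (mod 26), and -7 ≡ 19 (mod 26).

19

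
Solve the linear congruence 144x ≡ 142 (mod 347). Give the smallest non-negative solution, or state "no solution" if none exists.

54

First find gcd(144, 347):
347 = 2·144 + 59
144 = 2·59 + 26
59 = 2·26 + 7
26 = 3·7 + 5
7 = 1·5 + 2
5 = 2·2 + 1
2 = 2·1 + 0
gcd = 1, so a unique solution mod 347 exists.
Back-substitute for the Bézout coefficients:
1 = 5 − 2·2
1 = −2·7 + 3·5
1 = 3·26 − 11·7
1 = −11·59 + 25·26
1 = 25·144 − 61·59
1 = −61·347 + 147·144
So 144·(147) ≡ 1 (mod 347), giving 144⁻¹ ≡ 147.
x ≡ 144⁻¹·142 ≡ 147·142 ≡ 54 (mod 347).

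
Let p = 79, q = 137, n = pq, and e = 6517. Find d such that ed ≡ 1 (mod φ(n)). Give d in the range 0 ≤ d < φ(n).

2077

φ(n) = (p−1)(q−1) = 78·136 = 10608.
Need d with 6517·d ≡ 1 (mod 10608). Apply the extended Euclidean algorithm:
10608 = 1*6517 + 4091
6517 = 1*4091 + 2426
4091 = 1*2426 + 1665
2426 = 1*1665 + 761
1665 = 2*761 + 143
761 = 5*143 + 46
143 = 3*46 + 5
46 = 9*5 + 1
5 = 5*1 + 0
Back-substitute:
1 = 46 − 9·5
1 = −9·143 + 28·46
1 = 28·761 − 149·143
1 = −149·1665 + 326·761
1 = 326·2426 − 475·1665
1 = −475·4091 + 801·2426
1 = 801·6517 − 1276·4091
1 = −1276·10608 + 2077·6517
So 6517·2077 ≡ 1 (mod 10608), hence d = 2077.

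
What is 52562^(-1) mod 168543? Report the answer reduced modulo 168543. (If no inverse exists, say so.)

88331

gcd(168543, 52562) by repeated division:
168543 = 3·52562 + 10857
52562 = 4·10857 + 9134
10857 = 1·9134 + 1723
9134 = 5·1723 + 519
1723 = 3·519 + 166
519 = 3·166 + 21
166 = 7·21 + 19
21 = 1·19 + 2
19 = 9·2 + 1
2 = 2·1 + 0
gcd = 1, so the inverse exists. Back-substitute:
1 = 19 − 9·2
1 = −9·21 + 10·19
1 = 10·166 − 79·21
1 = −79·519 + 247·166
1 = 247·1723 − 820·519
1 = −820·9134 + 4347·1723
1 = 4347·10857 − 5167·9134
1 = −5167·52562 + 25015·10857
1 = 25015·168543 − 80212·52562
Thus 52562·(-80212) ≡ 1 (mod 168543); reducing, -80212 mod 168543 = 88331.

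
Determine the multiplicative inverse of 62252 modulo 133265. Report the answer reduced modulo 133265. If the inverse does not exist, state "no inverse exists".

gcd(133265, 62252) by repeated division:
133265 = 2×62252 + 8761
62252 = 7×8761 + 925
8761 = 9×925 + 436
925 = 2×436 + 53
436 = 8×53 + 12
53 = 4×12 + 5
12 = 2×5 + 2
5 = 2×2 + 1
2 = 2×1 + 0
Since gcd(62252, 133265) = 1, back-substitute to write 1 as a combination:
1 = 5 − 2·2
1 = −2·12 + 5·5
1 = 5·53 − 22·12
1 = −22·436 + 181·53
1 = 181·925 − 384·436
1 = −384·8761 + 3637·925
1 = 3637·62252 − 25843·8761
1 = −25843·133265 + 55323·62252
So 62252·55323 ≡ 1 (mod 133265).

55323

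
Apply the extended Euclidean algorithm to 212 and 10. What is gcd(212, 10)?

2

Apply Euclid's algorithm to 212 and 10:
212 = 21×10 + 2
10 = 5×2 + 0
gcd(212, 10) = 2.
Working backward:
2 = 212 − 21·10
So 2 = (1)·212 + (-21)·10.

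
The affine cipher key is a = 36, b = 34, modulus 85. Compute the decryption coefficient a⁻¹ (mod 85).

26

Apply the Euclidean algorithm to 85 and 36:
85 = 2·36 + 13
36 = 2·13 + 10
13 = 1·10 + 3
10 = 3·3 + 1
3 = 3·1 + 0
The gcd is 1. Working backward:
1 = 10 − 3·3
1 = −3·13 + 4·10
1 = 4·36 − 11·13
1 = −11·85 + 26·36
So 36·26 ≡ 1 (mod 85).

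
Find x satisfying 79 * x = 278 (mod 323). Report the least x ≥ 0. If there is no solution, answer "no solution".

First find gcd(79, 323):
323 = 4·79 + 7
79 = 11·7 + 2
7 = 3·2 + 1
2 = 2·1 + 0
gcd = 1, so a unique solution mod 323 exists.
Back-substitute for the Bézout coefficients:
1 = 7 − 3·2
1 = −3·79 + 34·7
1 = 34·323 − 139·79
So 79·(-139) ≡ 1 (mod 323), giving 79⁻¹ ≡ 184.
x ≡ 79⁻¹·278 ≡ 184·278 ≡ 118 (mod 323).

118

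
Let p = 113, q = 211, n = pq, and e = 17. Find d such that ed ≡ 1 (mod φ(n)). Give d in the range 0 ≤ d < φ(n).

20753

φ(n) = (p−1)(q−1) = 112·210 = 23520.
Need d with 17·d ≡ 1 (mod 23520). Apply the extended Euclidean algorithm:
23520 = 1383·17 + 9
17 = 1·9 + 8
9 = 1·8 + 1
8 = 8·1 + 0
Back-substitute:
1 = 9 − 8
1 = −17 + 2·9
1 = 2·23520 − 2767·17
So 17·(-2767) ≡ 1 (mod 23520), hence d ≡ -2767 ≡ 20753 (mod 23520).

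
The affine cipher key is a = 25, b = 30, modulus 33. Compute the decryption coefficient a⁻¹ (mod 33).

gcd(33, 25) by repeated division:
33 = 1*25 + 8
25 = 3*8 + 1
8 = 8*1 + 0
gcd = 1, so the inverse exists. Back-substitute:
1 = 25 − 3·8
1 = −3·33 + 4·25
So 25·4 ≡ 1 (mod 33).

4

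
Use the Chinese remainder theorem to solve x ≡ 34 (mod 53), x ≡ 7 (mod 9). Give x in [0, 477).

Write x = 34 + 53·k. Then 53·k ≡ 7 − 34 ≡ 0 (mod 9).
Need 53⁻¹ mod 9. Extended Euclid on (9, 8):
9 = 1×8 + 1
8 = 8×1 + 0
Back-substitute:
1 = 9 − 8
53⁻¹ ≡ 8 (mod 9), so k ≡ 8·0 ≡ 0 (mod 9).
x = 34 + 53·0 = 34.

34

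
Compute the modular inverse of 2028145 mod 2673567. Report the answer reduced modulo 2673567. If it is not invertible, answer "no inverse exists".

1811050

Extended Euclidean algorithm:
2673567 = 1·2028145 + 645422
2028145 = 3·645422 + 91879
645422 = 7·91879 + 2269
91879 = 40·2269 + 1119
2269 = 2·1119 + 31
1119 = 36·31 + 3
31 = 10·3 + 1
3 = 3·1 + 0
Since gcd(2028145, 2673567) = 1, back-substitute to write 1 as a combination:
1 = 31 − 10·3
1 = −10·1119 + 361·31
1 = 361·2269 − 732·1119
1 = −732·91879 + 29641·2269
1 = 29641·645422 − 208219·91879
1 = −208219·2028145 + 654298·645422
1 = 654298·2673567 − 862517·2028145
So 2028145·(-862517) ≡ 1 (mod 2673567), and -862517 ≡ 1811050 (mod 2673567).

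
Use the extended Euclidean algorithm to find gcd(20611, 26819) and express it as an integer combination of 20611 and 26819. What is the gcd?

1

Euclidean algorithm:
26819 = 1*20611 + 6208
20611 = 3*6208 + 1987
6208 = 3*1987 + 247
1987 = 8*247 + 11
247 = 22*11 + 5
11 = 2*5 + 1
5 = 5*1 + 0
gcd(20611, 26819) = 1.
Express as a combination:
1 = 11 − 2·5
1 = −2·247 + 45·11
1 = 45·1987 − 362·247
1 = −362·6208 + 1131·1987
1 = 1131·20611 − 3755·6208
1 = −3755·26819 + 4886·20611
So 1 = (-3755)·26819 + (4886)·20611.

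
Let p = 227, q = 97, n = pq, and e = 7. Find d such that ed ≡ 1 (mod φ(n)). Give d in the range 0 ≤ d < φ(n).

6199

φ(n) = (p−1)(q−1) = 226·96 = 21696.
Need d with 7·d ≡ 1 (mod 21696). Apply the extended Euclidean algorithm:
21696 = 3099×7 + 3
7 = 2×3 + 1
3 = 3×1 + 0
Back-substitute:
1 = 7 − 2·3
1 = −2·21696 + 6199·7
So 7·6199 ≡ 1 (mod 21696), hence d = 6199.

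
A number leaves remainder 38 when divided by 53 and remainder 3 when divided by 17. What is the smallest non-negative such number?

Write x = 38 + 53·k. Then 53·k ≡ 3 − 38 ≡ 16 (mod 17).
Need 53⁻¹ mod 17. Extended Euclid on (17, 2):
17 = 8·2 + 1
2 = 2·1 + 0
Back-substitute:
1 = 17 − 8·2
53⁻¹ ≡ 9 (mod 17), so k ≡ 9·16 ≡ 8 (mod 17).
x = 38 + 53·8 = 462.

462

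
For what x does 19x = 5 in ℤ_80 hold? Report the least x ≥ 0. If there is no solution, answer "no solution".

First find gcd(19, 80):
80 = 4*19 + 4
19 = 4*4 + 3
4 = 1*3 + 1
3 = 3*1 + 0
gcd = 1, so a unique solution mod 80 exists.
Back-substitute for the Bézout coefficients:
1 = 4 − 3
1 = −19 + 5·4
1 = 5·80 − 21·19
So 19·(-21) ≡ 1 (mod 80), giving 19⁻¹ ≡ 59.
x ≡ 19⁻¹·5 ≡ 59·5 ≡ 55 (mod 80).

55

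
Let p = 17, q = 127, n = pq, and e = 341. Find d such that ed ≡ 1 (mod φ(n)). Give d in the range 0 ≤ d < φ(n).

φ(n) = (p−1)(q−1) = 16·126 = 2016.
Need d with 341·d ≡ 1 (mod 2016). Apply the extended Euclidean algorithm:
2016 = 5×341 + 311
341 = 1×311 + 30
311 = 10×30 + 11
30 = 2×11 + 8
11 = 1×8 + 3
8 = 2×3 + 2
3 = 1×2 + 1
2 = 2×1 + 0
Back-substitute:
1 = 3 − 2
1 = −8 + 3·3
1 = 3·11 − 4·8
1 = −4·30 + 11·11
1 = 11·311 − 114·30
1 = −114·341 + 125·311
1 = 125·2016 − 739·341
So 341·(-739) ≡ 1 (mod 2016), hence d ≡ -739 ≡ 1277 (mod 2016).

1277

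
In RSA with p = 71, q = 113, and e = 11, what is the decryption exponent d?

2851

φ(n) = (p−1)(q−1) = 70·112 = 7840.
Need d with 11·d ≡ 1 (mod 7840). Apply the extended Euclidean algorithm:
7840 = 712·11 + 8
11 = 1·8 + 3
8 = 2·3 + 2
3 = 1·2 + 1
2 = 2·1 + 0
Back-substitute:
1 = 3 − 2
1 = −8 + 3·3
1 = 3·11 − 4·8
1 = −4·7840 + 2851·11
So 11·2851 ≡ 1 (mod 7840), hence d = 2851.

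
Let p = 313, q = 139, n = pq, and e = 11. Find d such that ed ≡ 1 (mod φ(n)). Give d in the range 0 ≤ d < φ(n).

φ(n) = (p−1)(q−1) = 312·138 = 43056.
Need d with 11·d ≡ 1 (mod 43056). Apply the extended Euclidean algorithm:
43056 = 3914*11 + 2
11 = 5*2 + 1
2 = 2*1 + 0
Back-substitute:
1 = 11 − 5·2
1 = −5·43056 + 19571·11
So 11·19571 ≡ 1 (mod 43056), hence d = 19571.

19571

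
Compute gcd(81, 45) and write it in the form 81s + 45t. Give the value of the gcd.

Repeated division:
81 = 1·45 + 36
45 = 1·36 + 9
36 = 4·9 + 0
gcd(81, 45) = 9.
Working backward:
9 = 45 − 36
9 = −81 + 2·45
So 9 = (-1)·81 + (2)·45.

9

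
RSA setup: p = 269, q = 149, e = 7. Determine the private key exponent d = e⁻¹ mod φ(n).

φ(n) = (p−1)(q−1) = 268·148 = 39664.
Need d with 7·d ≡ 1 (mod 39664). Apply the extended Euclidean algorithm:
39664 = 5666·7 + 2
7 = 3·2 + 1
2 = 2·1 + 0
Back-substitute:
1 = 7 − 3·2
1 = −3·39664 + 16999·7
So 7·16999 ≡ 1 (mod 39664), hence d = 16999.

16999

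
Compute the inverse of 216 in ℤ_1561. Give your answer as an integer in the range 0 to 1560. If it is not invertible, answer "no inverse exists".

Run Euclid on (1561, 216):
1561 = 7×216 + 49
216 = 4×49 + 20
49 = 2×20 + 9
20 = 2×9 + 2
9 = 4×2 + 1
2 = 2×1 + 0
Since gcd(216, 1561) = 1, back-substitute to write 1 as a combination:
1 = 9 − 4·2
1 = −4·20 + 9·9
1 = 9·49 − 22·20
1 = −22·216 + 97·49
1 = 97·1561 − 701·216
So 216·(-701) ≡ 1 (mod 1561), and -701 ≡ 860 (mod 1561).

860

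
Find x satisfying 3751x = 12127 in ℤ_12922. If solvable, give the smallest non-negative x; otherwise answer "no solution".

First find gcd(3751, 12922):
12922 = 3·3751 + 1669
3751 = 2·1669 + 413
1669 = 4·413 + 17
413 = 24·17 + 5
17 = 3·5 + 2
5 = 2·2 + 1
2 = 2·1 + 0
gcd = 1, so a unique solution mod 12922 exists.
Back-substitute for the Bézout coefficients:
1 = 5 − 2·2
1 = −2·17 + 7·5
1 = 7·413 − 170·17
1 = −170·1669 + 687·413
1 = 687·3751 − 1544·1669
1 = −1544·12922 + 5319·3751
So 3751·(5319) ≡ 1 (mod 12922), giving 3751⁻¹ ≡ 5319.
x ≡ 3751⁻¹·12127 ≡ 5319·12127 ≡ 9811 (mod 12922).

9811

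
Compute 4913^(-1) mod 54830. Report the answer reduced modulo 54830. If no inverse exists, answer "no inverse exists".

Extended Euclidean algorithm:
54830 = 11*4913 + 787
4913 = 6*787 + 191
787 = 4*191 + 23
191 = 8*23 + 7
23 = 3*7 + 2
7 = 3*2 + 1
2 = 2*1 + 0
gcd = 1, so the inverse exists. Back-substitute:
1 = 7 − 3·2
1 = −3·23 + 10·7
1 = 10·191 − 83·23
1 = −83·787 + 342·191
1 = 342·4913 − 2135·787
1 = −2135·54830 + 23827·4913
So 4913·23827 ≡ 1 (mod 54830).

23827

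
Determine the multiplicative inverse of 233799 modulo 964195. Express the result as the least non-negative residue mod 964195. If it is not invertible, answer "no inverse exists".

gcd(964195, 233799) by repeated division:
964195 = 4·233799 + 28999
233799 = 8·28999 + 1807
28999 = 16·1807 + 87
1807 = 20·87 + 67
87 = 1·67 + 20
67 = 3·20 + 7
20 = 2·7 + 6
7 = 1·6 + 1
6 = 6·1 + 0
Since gcd(233799, 964195) = 1, back-substitute to write 1 as a combination:
1 = 7 − 6
1 = −20 + 3·7
1 = 3·67 − 10·20
1 = −10·87 + 13·67
1 = 13·1807 − 270·87
1 = −270·28999 + 4333·1807
1 = 4333·233799 − 34934·28999
1 = −34934·964195 + 144069·233799
So 233799·144069 ≡ 1 (mod 964195).

144069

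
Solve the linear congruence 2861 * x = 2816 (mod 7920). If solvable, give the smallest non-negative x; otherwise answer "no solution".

First find gcd(2861, 7920):
7920 = 2*2861 + 2198
2861 = 1*2198 + 663
2198 = 3*663 + 209
663 = 3*209 + 36
209 = 5*36 + 29
36 = 1*29 + 7
29 = 4*7 + 1
7 = 7*1 + 0
gcd = 1, so a unique solution mod 7920 exists.
Back-substitute for the Bézout coefficients:
1 = 29 − 4·7
1 = −4·36 + 5·29
1 = 5·209 − 29·36
1 = −29·663 + 92·209
1 = 92·2198 − 305·663
1 = −305·2861 + 397·2198
1 = 397·7920 − 1099·2861
So 2861·(-1099) ≡ 1 (mod 7920), giving 2861⁻¹ ≡ 6821.
x ≡ 2861⁻¹·2816 ≡ 6821·2816 ≡ 1936 (mod 7920).

1936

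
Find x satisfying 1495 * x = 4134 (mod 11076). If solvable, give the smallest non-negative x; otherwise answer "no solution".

First find gcd(1495, 11076):
11076 = 7·1495 + 611
1495 = 2·611 + 273
611 = 2·273 + 65
273 = 4·65 + 13
65 = 5·13 + 0
gcd = 13 and 13 | 4134, so solutions exist. Divide through by 13: 115x ≡ 318 (mod 852).
Now find 115⁻¹ mod 852:
852 = 7*115 + 47
115 = 2*47 + 21
47 = 2*21 + 5
21 = 4*5 + 1
5 = 5*1 + 0
Back-substitute:
1 = 21 − 4·5
1 = −4·47 + 9·21
1 = 9·115 − 22·47
1 = −22·852 + 163·115
So 115⁻¹ ≡ 163 (mod 852).
Then x ≡ 163·318 ≡ 714 (mod 852); the smallest non-negative solution is x = 714.

714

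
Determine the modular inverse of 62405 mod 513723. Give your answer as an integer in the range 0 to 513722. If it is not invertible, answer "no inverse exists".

no inverse exists

Euclidean algorithm on 513723, 62405:
513723 = 8·62405 + 14483
62405 = 4·14483 + 4473
14483 = 3·4473 + 1064
4473 = 4·1064 + 217
1064 = 4·217 + 196
217 = 1·196 + 21
196 = 9·21 + 7
21 = 3·7 + 0
Since gcd = 7 > 1, 62405 is not a unit mod 513723.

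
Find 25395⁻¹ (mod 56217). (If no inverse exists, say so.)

Compute gcd(25395, 56217):
56217 = 2·25395 + 5427
25395 = 4·5427 + 3687
5427 = 1·3687 + 1740
3687 = 2·1740 + 207
1740 = 8·207 + 84
207 = 2·84 + 39
84 = 2·39 + 6
39 = 6·6 + 3
6 = 2·3 + 0
gcd(25395, 56217) = 3 ≠ 1, so 25395 has no multiplicative inverse modulo 56217.

no inverse exists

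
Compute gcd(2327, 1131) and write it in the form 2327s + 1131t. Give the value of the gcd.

13

Apply Euclid's algorithm to 2327 and 1131:
2327 = 2×1131 + 65
1131 = 17×65 + 26
65 = 2×26 + 13
26 = 2×13 + 0
gcd(2327, 1131) = 13.
Express as a combination:
13 = 65 − 2·26
13 = −2·1131 + 35·65
13 = 35·2327 − 72·1131
So 13 = (35)·2327 + (-72)·1131.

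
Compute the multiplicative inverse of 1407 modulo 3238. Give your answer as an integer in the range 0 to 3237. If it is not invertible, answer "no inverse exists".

1703

Apply the Euclidean algorithm to 3238 and 1407:
3238 = 2·1407 + 424
1407 = 3·424 + 135
424 = 3·135 + 19
135 = 7·19 + 2
19 = 9·2 + 1
2 = 2·1 + 0
gcd = 1, so the inverse exists. Back-substitute:
1 = 19 − 9·2
1 = −9·135 + 64·19
1 = 64·424 − 201·135
1 = −201·1407 + 667·424
1 = 667·3238 − 1535·1407
Thus 1407·(-1535) ≡ 1 (mod 3238); reducing, -1535 mod 3238 = 1703.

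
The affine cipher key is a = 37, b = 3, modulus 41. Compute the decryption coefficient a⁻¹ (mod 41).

10

Run Euclid on (41, 37):
41 = 1×37 + 4
37 = 9×4 + 1
4 = 4×1 + 0
The gcd is 1. Working backward:
1 = 37 − 9·4
1 = −9·41 + 10·37
So 37·10 ≡ 1 (mod 41).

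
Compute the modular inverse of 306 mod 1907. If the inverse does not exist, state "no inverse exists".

1128

Apply the Euclidean algorithm to 1907 and 306:
1907 = 6·306 + 71
306 = 4·71 + 22
71 = 3·22 + 5
22 = 4·5 + 2
5 = 2·2 + 1
2 = 2·1 + 0
Since gcd(306, 1907) = 1, back-substitute to write 1 as a combination:
1 = 5 − 2·2
1 = −2·22 + 9·5
1 = 9·71 − 29·22
1 = −29·306 + 125·71
1 = 125·1907 − 779·306
Thus 306·(-779) ≡ 1 (mod 1907); reducing, -779 mod 1907 = 1128.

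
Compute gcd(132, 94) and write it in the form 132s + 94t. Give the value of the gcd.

2

Euclidean algorithm:
132 = 1*94 + 38
94 = 2*38 + 18
38 = 2*18 + 2
18 = 9*2 + 0
gcd(132, 94) = 2.
Express as a combination:
2 = 38 − 2·18
2 = −2·94 + 5·38
2 = 5·132 − 7·94
So 2 = (5)·132 + (-7)·94.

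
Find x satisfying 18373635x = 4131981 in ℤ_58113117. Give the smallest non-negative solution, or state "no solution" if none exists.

First find gcd(18373635, 58113117):
58113117 = 3×18373635 + 2992212
18373635 = 6×2992212 + 420363
2992212 = 7×420363 + 49671
420363 = 8×49671 + 22995
49671 = 2×22995 + 3681
22995 = 6×3681 + 909
3681 = 4×909 + 45
909 = 20×45 + 9
45 = 5×9 + 0
gcd = 9 and 9 | 4131981, so solutions exist. Divide through by 9: 2041515x ≡ 459109 (mod 6457013).
Now find 2041515⁻¹ mod 6457013:
6457013 = 3·2041515 + 332468
2041515 = 6·332468 + 46707
332468 = 7·46707 + 5519
46707 = 8·5519 + 2555
5519 = 2·2555 + 409
2555 = 6·409 + 101
409 = 4·101 + 5
101 = 20·5 + 1
5 = 5·1 + 0
Back-substitute:
1 = 101 − 20·5
1 = −20·409 + 81·101
1 = 81·2555 − 506·409
1 = −506·5519 + 1093·2555
1 = 1093·46707 − 9250·5519
1 = −9250·332468 + 65843·46707
1 = 65843·2041515 − 404308·332468
1 = −404308·6457013 + 1278767·2041515
So 2041515⁻¹ ≡ 1278767 (mod 6457013).
Then x ≡ 1278767·459109 ≡ 2445604 (mod 6457013); the smallest non-negative solution is x = 2445604.

2445604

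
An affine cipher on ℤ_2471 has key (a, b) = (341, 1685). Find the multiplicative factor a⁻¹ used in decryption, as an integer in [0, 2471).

gcd(2471, 341) by repeated division:
2471 = 7·341 + 84
341 = 4·84 + 5
84 = 16·5 + 4
5 = 1·4 + 1
4 = 4·1 + 0
gcd = 1, so the inverse exists. Back-substitute:
1 = 5 − 4
1 = −84 + 17·5
1 = 17·341 − 69·84
1 = −69·2471 + 500·341
So 341·500 ≡ 1 (mod 2471).

500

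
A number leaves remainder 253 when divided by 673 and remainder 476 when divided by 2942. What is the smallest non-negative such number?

797758

Write x = 253 + 673·k. Then 673·k ≡ 476 − 253 ≡ 223 (mod 2942).
Need 673⁻¹ mod 2942. Extended Euclid on (2942, 673):
2942 = 4·673 + 250
673 = 2·250 + 173
250 = 1·173 + 77
173 = 2·77 + 19
77 = 4·19 + 1
19 = 19·1 + 0
Back-substitute:
1 = 77 − 4·19
1 = −4·173 + 9·77
1 = 9·250 − 13·173
1 = −13·673 + 35·250
1 = 35·2942 − 153·673
673⁻¹ ≡ 2789 (mod 2942), so k ≡ 2789·223 ≡ 1185 (mod 2942).
x = 253 + 673·1185 = 797758.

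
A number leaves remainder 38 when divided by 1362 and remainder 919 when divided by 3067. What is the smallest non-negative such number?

1844186

Write x = 38 + 1362·k. Then 1362·k ≡ 919 − 38 ≡ 881 (mod 3067).
Need 1362⁻¹ mod 3067. Extended Euclid on (3067, 1362):
3067 = 2×1362 + 343
1362 = 3×343 + 333
343 = 1×333 + 10
333 = 33×10 + 3
10 = 3×3 + 1
3 = 3×1 + 0
Back-substitute:
1 = 10 − 3·3
1 = −3·333 + 100·10
1 = 100·343 − 103·333
1 = −103·1362 + 409·343
1 = 409·3067 − 921·1362
1362⁻¹ ≡ 2146 (mod 3067), so k ≡ 2146·881 ≡ 1354 (mod 3067).
x = 38 + 1362·1354 = 1844186.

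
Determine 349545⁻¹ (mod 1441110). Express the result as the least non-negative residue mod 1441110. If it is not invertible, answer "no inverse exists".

Euclidean algorithm on 1441110, 349545:
1441110 = 4·349545 + 42930
349545 = 8·42930 + 6105
42930 = 7·6105 + 195
6105 = 31·195 + 60
195 = 3·60 + 15
60 = 4·15 + 0
The gcd is 15, not 1, hence no inverse exists.

no inverse exists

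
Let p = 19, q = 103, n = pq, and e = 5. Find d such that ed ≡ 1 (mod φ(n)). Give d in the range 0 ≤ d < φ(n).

1469

φ(n) = (p−1)(q−1) = 18·102 = 1836.
Need d with 5·d ≡ 1 (mod 1836). Apply the extended Euclidean algorithm:
1836 = 367*5 + 1
5 = 5*1 + 0
Back-substitute:
1 = 1836 − 367·5
So 5·(-367) ≡ 1 (mod 1836), hence d ≡ -367 ≡ 1469 (mod 1836).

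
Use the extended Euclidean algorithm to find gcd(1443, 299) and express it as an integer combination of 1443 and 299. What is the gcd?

13

Repeated division:
1443 = 4*299 + 247
299 = 1*247 + 52
247 = 4*52 + 39
52 = 1*39 + 13
39 = 3*13 + 0
gcd(1443, 299) = 13.
Back-substituting:
13 = 52 − 39
13 = −247 + 5·52
13 = 5·299 − 6·247
13 = −6·1443 + 29·299
So 13 = (-6)·1443 + (29)·299.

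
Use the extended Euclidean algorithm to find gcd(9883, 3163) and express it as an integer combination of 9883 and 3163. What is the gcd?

1

Repeated division:
9883 = 3×3163 + 394
3163 = 8×394 + 11
394 = 35×11 + 9
11 = 1×9 + 2
9 = 4×2 + 1
2 = 2×1 + 0
gcd(9883, 3163) = 1.
Working backward:
1 = 9 − 4·2
1 = −4·11 + 5·9
1 = 5·394 − 179·11
1 = −179·3163 + 1437·394
1 = 1437·9883 − 4490·3163
So 1 = (1437)·9883 + (-4490)·3163.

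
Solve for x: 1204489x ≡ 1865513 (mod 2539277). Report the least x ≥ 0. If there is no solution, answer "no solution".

139506

First find gcd(1204489, 2539277):
2539277 = 2×1204489 + 130299
1204489 = 9×130299 + 31798
130299 = 4×31798 + 3107
31798 = 10×3107 + 728
3107 = 4×728 + 195
728 = 3×195 + 143
195 = 1×143 + 52
143 = 2×52 + 39
52 = 1×39 + 13
39 = 3×13 + 0
gcd = 13 and 13 | 1865513, so solutions exist. Divide through by 13: 92653x ≡ 143501 (mod 195329).
Now find 92653⁻¹ mod 195329:
195329 = 2*92653 + 10023
92653 = 9*10023 + 2446
10023 = 4*2446 + 239
2446 = 10*239 + 56
239 = 4*56 + 15
56 = 3*15 + 11
15 = 1*11 + 4
11 = 2*4 + 3
4 = 1*3 + 1
3 = 3*1 + 0
Back-substitute:
1 = 4 − 3
1 = −11 + 3·4
1 = 3·15 − 4·11
1 = −4·56 + 15·15
1 = 15·239 − 64·56
1 = −64·2446 + 655·239
1 = 655·10023 − 2684·2446
1 = −2684·92653 + 24811·10023
1 = 24811·195329 − 52306·92653
So 92653·(-52306) ≡ 1 (mod 195329), i.e. 92653⁻¹ ≡ 143023.
Then x ≡ 143023·143501 ≡ 139506 (mod 195329); the smallest non-negative solution is x = 139506.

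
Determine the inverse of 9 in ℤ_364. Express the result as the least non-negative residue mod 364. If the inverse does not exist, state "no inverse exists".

81

Run Euclid on (364, 9):
364 = 40×9 + 4
9 = 2×4 + 1
4 = 4×1 + 0
Since gcd(9, 364) = 1, back-substitute to write 1 as a combination:
1 = 9 − 2·4
1 = −2·364 + 81·9
So 9·81 ≡ 1 (mod 364).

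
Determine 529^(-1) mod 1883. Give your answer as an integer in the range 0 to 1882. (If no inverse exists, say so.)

Apply the Euclidean algorithm to 1883 and 529:
1883 = 3×529 + 296
529 = 1×296 + 233
296 = 1×233 + 63
233 = 3×63 + 44
63 = 1×44 + 19
44 = 2×19 + 6
19 = 3×6 + 1
6 = 6×1 + 0
Since gcd(529, 1883) = 1, back-substitute to write 1 as a combination:
1 = 19 − 3·6
1 = −3·44 + 7·19
1 = 7·63 − 10·44
1 = −10·233 + 37·63
1 = 37·296 − 47·233
1 = −47·529 + 84·296
1 = 84·1883 − 299·529
Thus 529·(-299) ≡ 1 (mod 1883); reducing, -299 mod 1883 = 1584.

1584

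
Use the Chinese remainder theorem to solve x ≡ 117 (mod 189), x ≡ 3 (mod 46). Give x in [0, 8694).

Write x = 117 + 189·k. Then 189·k ≡ 3 − 117 ≡ 24 (mod 46).
Need 189⁻¹ mod 46. Extended Euclid on (46, 5):
46 = 9*5 + 1
5 = 5*1 + 0
Back-substitute:
1 = 46 − 9·5
189⁻¹ ≡ 37 (mod 46), so k ≡ 37·24 ≡ 14 (mod 46).
x = 117 + 189·14 = 2763.

2763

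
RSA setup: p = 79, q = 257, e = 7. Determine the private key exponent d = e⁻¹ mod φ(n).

φ(n) = (p−1)(q−1) = 78·256 = 19968.
Need d with 7·d ≡ 1 (mod 19968). Apply the extended Euclidean algorithm:
19968 = 2852*7 + 4
7 = 1*4 + 3
4 = 1*3 + 1
3 = 3*1 + 0
Back-substitute:
1 = 4 − 3
1 = −7 + 2·4
1 = 2·19968 − 5705·7
So 7·(-5705) ≡ 1 (mod 19968), hence d ≡ -5705 ≡ 14263 (mod 19968).

14263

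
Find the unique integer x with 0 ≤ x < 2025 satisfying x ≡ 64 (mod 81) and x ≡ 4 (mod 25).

Write x = 64 + 81·k. Then 81·k ≡ 4 − 64 ≡ 15 (mod 25).
Need 81⁻¹ mod 25. Extended Euclid on (25, 6):
25 = 4*6 + 1
6 = 6*1 + 0
Back-substitute:
1 = 25 − 4·6
81⁻¹ ≡ 21 (mod 25), so k ≡ 21·15 ≡ 15 (mod 25).
x = 64 + 81·15 = 1279.

1279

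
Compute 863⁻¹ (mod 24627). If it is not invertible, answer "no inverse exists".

Apply the Euclidean algorithm to 24627 and 863:
24627 = 28*863 + 463
863 = 1*463 + 400
463 = 1*400 + 63
400 = 6*63 + 22
63 = 2*22 + 19
22 = 1*19 + 3
19 = 6*3 + 1
3 = 3*1 + 0
Since gcd(863, 24627) = 1, back-substitute to write 1 as a combination:
1 = 19 − 6·3
1 = −6·22 + 7·19
1 = 7·63 − 20·22
1 = −20·400 + 127·63
1 = 127·463 − 147·400
1 = −147·863 + 274·463
1 = 274·24627 − 7819·863
Thus 863·(-7819) ≡ 1 (mod 24627); reducing, -7819 mod 24627 = 16808.

16808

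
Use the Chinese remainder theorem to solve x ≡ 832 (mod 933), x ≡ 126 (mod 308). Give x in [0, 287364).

278866

Write x = 832 + 933·k. Then 933·k ≡ 126 − 832 ≡ 218 (mod 308).
Need 933⁻¹ mod 308. Extended Euclid on (308, 9):
308 = 34×9 + 2
9 = 4×2 + 1
2 = 2×1 + 0
Back-substitute:
1 = 9 − 4·2
1 = −4·308 + 137·9
933⁻¹ ≡ 137 (mod 308), so k ≡ 137·218 ≡ 298 (mod 308).
x = 832 + 933·298 = 278866.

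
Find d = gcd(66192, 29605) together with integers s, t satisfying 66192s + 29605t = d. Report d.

1

Apply Euclid's algorithm to 66192 and 29605:
66192 = 2·29605 + 6982
29605 = 4·6982 + 1677
6982 = 4·1677 + 274
1677 = 6·274 + 33
274 = 8·33 + 10
33 = 3·10 + 3
10 = 3·3 + 1
3 = 3·1 + 0
gcd(66192, 29605) = 1.
Back-substituting:
1 = 10 − 3·3
1 = −3·33 + 10·10
1 = 10·274 − 83·33
1 = −83·1677 + 508·274
1 = 508·6982 − 2115·1677
1 = −2115·29605 + 8968·6982
1 = 8968·66192 − 20051·29605
So 1 = (8968)·66192 + (-20051)·29605.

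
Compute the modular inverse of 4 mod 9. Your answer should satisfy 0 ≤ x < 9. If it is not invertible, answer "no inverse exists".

Extended Euclidean algorithm:
9 = 2×4 + 1
4 = 4×1 + 0
Since gcd(4, 9) = 1, back-substitute to write 1 as a combination:
1 = 9 − 2·4
So 4·(-2) ≡ 1 (mod 9), and -2 ≡ 7 (mod 9).

7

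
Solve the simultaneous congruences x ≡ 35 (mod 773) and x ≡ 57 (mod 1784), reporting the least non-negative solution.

1123977

Write x = 35 + 773·k. Then 773·k ≡ 57 − 35 ≡ 22 (mod 1784).
Need 773⁻¹ mod 1784. Extended Euclid on (1784, 773):
1784 = 2*773 + 238
773 = 3*238 + 59
238 = 4*59 + 2
59 = 29*2 + 1
2 = 2*1 + 0
Back-substitute:
1 = 59 − 29·2
1 = −29·238 + 117·59
1 = 117·773 − 380·238
1 = −380·1784 + 877·773
773⁻¹ ≡ 877 (mod 1784), so k ≡ 877·22 ≡ 1454 (mod 1784).
x = 35 + 773·1454 = 1123977.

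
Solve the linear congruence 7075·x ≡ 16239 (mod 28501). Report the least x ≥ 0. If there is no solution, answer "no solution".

First find gcd(7075, 28501):
28501 = 4*7075 + 201
7075 = 35*201 + 40
201 = 5*40 + 1
40 = 40*1 + 0
gcd = 1, so a unique solution mod 28501 exists.
Back-substitute for the Bézout coefficients:
1 = 201 − 5·40
1 = −5·7075 + 176·201
1 = 176·28501 − 709·7075
So 7075·(-709) ≡ 1 (mod 28501), giving 7075⁻¹ ≡ 27792.
x ≡ 7075⁻¹·16239 ≡ 27792·16239 ≡ 953 (mod 28501).

953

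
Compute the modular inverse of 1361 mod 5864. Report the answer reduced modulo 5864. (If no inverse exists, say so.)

4761

gcd(5864, 1361) by repeated division:
5864 = 4×1361 + 420
1361 = 3×420 + 101
420 = 4×101 + 16
101 = 6×16 + 5
16 = 3×5 + 1
5 = 5×1 + 0
gcd = 1, so the inverse exists. Back-substitute:
1 = 16 − 3·5
1 = −3·101 + 19·16
1 = 19·420 − 79·101
1 = −79·1361 + 256·420
1 = 256·5864 − 1103·1361
So 1361·(-1103) ≡ 1 (mod 5864), and -1103 ≡ 4761 (mod 5864).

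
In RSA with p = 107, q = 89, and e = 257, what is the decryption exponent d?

2577

φ(n) = (p−1)(q−1) = 106·88 = 9328.
Need d with 257·d ≡ 1 (mod 9328). Apply the extended Euclidean algorithm:
9328 = 36×257 + 76
257 = 3×76 + 29
76 = 2×29 + 18
29 = 1×18 + 11
18 = 1×11 + 7
11 = 1×7 + 4
7 = 1×4 + 3
4 = 1×3 + 1
3 = 3×1 + 0
Back-substitute:
1 = 4 − 3
1 = −7 + 2·4
1 = 2·11 − 3·7
1 = −3·18 + 5·11
1 = 5·29 − 8·18
1 = −8·76 + 21·29
1 = 21·257 − 71·76
1 = −71·9328 + 2577·257
So 257·2577 ≡ 1 (mod 9328), hence d = 2577.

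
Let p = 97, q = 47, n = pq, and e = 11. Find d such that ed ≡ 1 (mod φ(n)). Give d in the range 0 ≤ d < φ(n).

φ(n) = (p−1)(q−1) = 96·46 = 4416.
Need d with 11·d ≡ 1 (mod 4416). Apply the extended Euclidean algorithm:
4416 = 401×11 + 5
11 = 2×5 + 1
5 = 5×1 + 0
Back-substitute:
1 = 11 − 2·5
1 = −2·4416 + 803·11
So 11·803 ≡ 1 (mod 4416), hence d = 803.

803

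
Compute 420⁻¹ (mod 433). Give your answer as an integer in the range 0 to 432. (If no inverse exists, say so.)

gcd(433, 420) by repeated division:
433 = 1·420 + 13
420 = 32·13 + 4
13 = 3·4 + 1
4 = 4·1 + 0
gcd = 1, so the inverse exists. Back-substitute:
1 = 13 − 3·4
1 = −3·420 + 97·13
1 = 97·433 − 100·420
So 420·(-100) ≡ 1 (mod 433), and -100 ≡ 333 (mod 433).

333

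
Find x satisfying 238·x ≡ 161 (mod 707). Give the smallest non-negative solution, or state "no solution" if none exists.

First find gcd(238, 707):
707 = 2·238 + 231
238 = 1·231 + 7
231 = 33·7 + 0
gcd = 7 and 7 | 161, so solutions exist. Divide through by 7: 34x ≡ 23 (mod 101).
Now find 34⁻¹ mod 101:
101 = 2·34 + 33
34 = 1·33 + 1
33 = 33·1 + 0
Back-substitute:
1 = 34 − 33
1 = −101 + 3·34
So 34⁻¹ ≡ 3 (mod 101).
Then x ≡ 3·23 ≡ 69 (mod 101); the smallest non-negative solution is x = 69.

69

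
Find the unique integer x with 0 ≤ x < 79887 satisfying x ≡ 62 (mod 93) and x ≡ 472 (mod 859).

Write x = 62 + 93·k. Then 93·k ≡ 472 − 62 ≡ 410 (mod 859).
Need 93⁻¹ mod 859. Extended Euclid on (859, 93):
859 = 9*93 + 22
93 = 4*22 + 5
22 = 4*5 + 2
5 = 2*2 + 1
2 = 2*1 + 0
Back-substitute:
1 = 5 − 2·2
1 = −2·22 + 9·5
1 = 9·93 − 38·22
1 = −38·859 + 351·93
93⁻¹ ≡ 351 (mod 859), so k ≡ 351·410 ≡ 457 (mod 859).
x = 62 + 93·457 = 42563.

42563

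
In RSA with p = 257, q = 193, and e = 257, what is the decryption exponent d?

φ(n) = (p−1)(q−1) = 256·192 = 49152.
Need d with 257·d ≡ 1 (mod 49152). Apply the extended Euclidean algorithm:
49152 = 191·257 + 65
257 = 3·65 + 62
65 = 1·62 + 3
62 = 20·3 + 2
3 = 1·2 + 1
2 = 2·1 + 0
Back-substitute:
1 = 3 − 2
1 = −62 + 21·3
1 = 21·65 − 22·62
1 = −22·257 + 87·65
1 = 87·49152 − 16639·257
So 257·(-16639) ≡ 1 (mod 49152), hence d ≡ -16639 ≡ 32513 (mod 49152).

32513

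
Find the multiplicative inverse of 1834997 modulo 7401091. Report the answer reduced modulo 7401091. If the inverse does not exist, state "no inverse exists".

3372600

Run Euclid on (7401091, 1834997):
7401091 = 4·1834997 + 61103
1834997 = 30·61103 + 1907
61103 = 32·1907 + 79
1907 = 24·79 + 11
79 = 7·11 + 2
11 = 5·2 + 1
2 = 2·1 + 0
gcd = 1, so the inverse exists. Back-substitute:
1 = 11 − 5·2
1 = −5·79 + 36·11
1 = 36·1907 − 869·79
1 = −869·61103 + 27844·1907
1 = 27844·1834997 − 836189·61103
1 = −836189·7401091 + 3372600·1834997
So 1834997·3372600 ≡ 1 (mod 7401091).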